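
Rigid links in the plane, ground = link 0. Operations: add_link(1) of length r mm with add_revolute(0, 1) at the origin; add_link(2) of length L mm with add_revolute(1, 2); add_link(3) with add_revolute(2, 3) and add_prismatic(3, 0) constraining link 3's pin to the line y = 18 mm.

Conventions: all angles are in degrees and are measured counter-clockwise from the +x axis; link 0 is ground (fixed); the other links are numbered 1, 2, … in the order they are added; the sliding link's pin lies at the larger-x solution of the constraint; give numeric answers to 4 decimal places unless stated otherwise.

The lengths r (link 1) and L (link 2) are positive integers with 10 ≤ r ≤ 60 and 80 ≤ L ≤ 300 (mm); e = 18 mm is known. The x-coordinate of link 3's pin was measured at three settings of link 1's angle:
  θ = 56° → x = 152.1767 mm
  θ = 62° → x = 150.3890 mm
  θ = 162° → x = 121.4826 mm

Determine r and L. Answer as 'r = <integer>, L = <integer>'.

constraint per measurement: (x − r cos θ)² + (r sin θ − e)² = L²
subtracting the θ₁ and θ₂ equations cancels the r² and L² terms:
r = (x₁² − x₂²) / (2[(x₁cos θ₁ + e sin θ₁) − (x₂cos θ₂ + e sin θ₂)]) = 20.0000 → r = 20
L² = (x₁ − r cos θ₁)² + (r sin θ₁ − e)² = 19880.9957 → L = 141.0000 → L = 141
check at θ₃=162°: x = 121.4826 (printed 121.4826) ✓

r = 20, L = 141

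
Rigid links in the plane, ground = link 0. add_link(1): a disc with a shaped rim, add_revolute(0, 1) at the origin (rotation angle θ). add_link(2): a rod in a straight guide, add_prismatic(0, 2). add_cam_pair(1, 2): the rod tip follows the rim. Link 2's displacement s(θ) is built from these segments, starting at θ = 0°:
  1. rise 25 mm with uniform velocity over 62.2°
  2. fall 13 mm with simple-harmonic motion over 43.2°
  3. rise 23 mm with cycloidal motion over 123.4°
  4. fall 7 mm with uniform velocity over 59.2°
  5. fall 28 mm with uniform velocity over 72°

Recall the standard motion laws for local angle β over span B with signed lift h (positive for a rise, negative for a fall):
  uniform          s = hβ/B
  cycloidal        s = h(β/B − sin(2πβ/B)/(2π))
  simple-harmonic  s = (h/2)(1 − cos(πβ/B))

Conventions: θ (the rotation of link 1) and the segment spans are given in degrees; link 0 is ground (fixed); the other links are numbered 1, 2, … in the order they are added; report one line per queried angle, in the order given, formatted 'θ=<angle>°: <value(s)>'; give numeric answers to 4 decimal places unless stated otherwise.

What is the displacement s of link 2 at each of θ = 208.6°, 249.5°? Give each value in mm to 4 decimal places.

segment 1 (0° to 62.2°, uniform, h = 25) is passed completely: s = 0.0000 + (25) = 25.0000
segment 2 (62.2° to 105.4°, simple-harmonic, h = -13) is passed completely: s = 25.0000 + (-13) = 12.0000
θ = 208.6° falls in segment 3 (105.4° to 228.8°, cycloidal, h = 23): β = 208.6 − 105.4 = 103.2°, B = 123.4°; Δs = 23·(0.8363 − sin(2π·0.8363)/(2π)) = 22.3704; s = 12.0000 + 22.3704 = 34.3704
segment 3 (105.4° to 228.8°, cycloidal, h = 23) is passed completely: s = 12.0000 + (23) = 35.0000
θ = 249.5° falls in segment 4 (228.8° to 288°, uniform, h = -7): β = 249.5 − 228.8 = 20.7°, B = 59.2°; Δs = -7·20.7/59.2 = -2.4476; s = 35.0000 − 2.4476 = 32.5524

θ=208.6°: 34.3704
θ=249.5°: 32.5524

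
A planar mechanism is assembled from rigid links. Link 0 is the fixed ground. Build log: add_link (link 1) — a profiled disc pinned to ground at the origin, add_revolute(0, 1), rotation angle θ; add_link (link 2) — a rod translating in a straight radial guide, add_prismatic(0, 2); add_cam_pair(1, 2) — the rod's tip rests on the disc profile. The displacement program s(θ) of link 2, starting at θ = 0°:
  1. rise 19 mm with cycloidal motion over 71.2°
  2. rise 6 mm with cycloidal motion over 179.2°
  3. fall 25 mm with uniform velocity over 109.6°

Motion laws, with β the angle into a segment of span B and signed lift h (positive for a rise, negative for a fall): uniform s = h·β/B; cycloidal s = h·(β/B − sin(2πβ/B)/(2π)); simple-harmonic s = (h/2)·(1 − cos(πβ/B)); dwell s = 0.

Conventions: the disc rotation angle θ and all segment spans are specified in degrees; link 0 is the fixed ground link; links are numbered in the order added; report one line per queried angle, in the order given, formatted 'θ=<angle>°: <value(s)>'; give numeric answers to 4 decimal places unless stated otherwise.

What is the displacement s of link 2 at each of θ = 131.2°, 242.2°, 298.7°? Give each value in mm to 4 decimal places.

seg 1 [0°–71.2°] cycloidal, h=19: full span → s += 19 → s = 19.0000
seg 2 [71.2°–250.4°] cycloidal, h=6: θ=131.2° here. β=60, B=179.2. 6·(0.3348 − sin(2π·0.3348)/(2π)) = 1.1864 → s = 20.1864
seg 2 [71.2°–250.4°] cycloidal, h=6: θ=242.2° here. β=171, B=179.2. 6·(0.9542 − sin(2π·0.9542)/(2π)) = 5.9962 → s = 24.9962
seg 2 [71.2°–250.4°] cycloidal, h=6: full span → s += 6 → s = 25.0000
seg 3 [250.4°–360°] uniform, h=-25: θ=298.7° here. β=48.3, B=109.6. -25·48.3/109.6 = -11.0173 → s = 13.9827

θ=131.2°: 20.1864
θ=242.2°: 24.9962
θ=298.7°: 13.9827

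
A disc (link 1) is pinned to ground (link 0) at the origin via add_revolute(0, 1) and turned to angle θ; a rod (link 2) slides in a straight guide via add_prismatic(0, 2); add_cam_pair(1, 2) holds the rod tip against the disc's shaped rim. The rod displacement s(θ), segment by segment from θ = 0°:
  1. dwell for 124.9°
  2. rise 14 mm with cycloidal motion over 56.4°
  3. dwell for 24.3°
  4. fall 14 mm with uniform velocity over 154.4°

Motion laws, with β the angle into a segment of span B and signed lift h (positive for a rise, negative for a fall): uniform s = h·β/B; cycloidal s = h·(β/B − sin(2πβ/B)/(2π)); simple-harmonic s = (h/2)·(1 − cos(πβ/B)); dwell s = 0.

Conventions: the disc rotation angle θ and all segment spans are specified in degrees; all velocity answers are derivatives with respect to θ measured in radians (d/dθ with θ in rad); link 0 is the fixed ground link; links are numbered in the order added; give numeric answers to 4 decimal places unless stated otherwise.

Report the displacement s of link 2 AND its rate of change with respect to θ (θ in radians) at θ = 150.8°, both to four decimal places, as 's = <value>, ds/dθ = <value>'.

segment 1 (0° to 124.9°, dwell): s unchanged at 0.0000
θ = 150.8° falls in segment 2 (124.9° to 181.3°, cycloidal, h = 14): β = 150.8 − 124.9 = 25.9°, B = 56.4°; Δs = 14·(0.4592 − sin(2π·0.4592)/(2π)) = 5.8644; s = 0.0000 + 5.8644 = 5.8644
velocity in seg [124.9°–181.3°] (cycloidal), θ in radians: β = 25.9° = 0.4520 rad, B = 56.4° = 0.9844 rad; ds/dθ = (h/B)(1 − cos(2πβ/B)) = (14/0.9844)(1 − cos(2π·0.4592)) = 27.980389 mm/rad

s = 5.8644, ds/dθ = 27.9804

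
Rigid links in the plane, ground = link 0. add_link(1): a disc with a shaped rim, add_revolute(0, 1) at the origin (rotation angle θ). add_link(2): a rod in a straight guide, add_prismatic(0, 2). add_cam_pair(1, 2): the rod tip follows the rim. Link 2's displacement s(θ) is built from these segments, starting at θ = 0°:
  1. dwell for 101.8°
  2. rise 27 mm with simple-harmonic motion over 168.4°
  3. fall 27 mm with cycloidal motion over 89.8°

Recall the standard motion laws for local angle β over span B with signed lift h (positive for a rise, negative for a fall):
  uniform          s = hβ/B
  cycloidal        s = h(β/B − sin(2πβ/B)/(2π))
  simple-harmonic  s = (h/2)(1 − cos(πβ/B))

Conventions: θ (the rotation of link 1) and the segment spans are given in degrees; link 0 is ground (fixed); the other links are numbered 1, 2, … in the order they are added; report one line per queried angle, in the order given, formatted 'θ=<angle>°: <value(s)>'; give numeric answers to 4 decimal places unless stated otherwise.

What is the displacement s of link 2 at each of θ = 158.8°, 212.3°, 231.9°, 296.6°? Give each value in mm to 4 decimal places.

segment 1 (0° to 101.8°, dwell): s unchanged at 0.0000
θ = 158.8° falls in segment 2 (101.8° to 270.2°, simple-harmonic, h = 27): β = 158.8 − 101.8 = 57°, B = 168.4°; Δs = 27/2·(1 − cos(π·0.3385)) = 6.9399; s = 0.0000 + 6.9399 = 6.9399
θ = 212.3° falls in segment 2 (101.8° to 270.2°, simple-harmonic, h = 27): β = 212.3 − 101.8 = 110.5°, B = 168.4°; Δs = 27/2·(1 − cos(π·0.6562)) = 19.8611; s = 0.0000 + 19.8611 = 19.8611
θ = 231.9° falls in segment 2 (101.8° to 270.2°, simple-harmonic, h = 27): β = 231.9 − 101.8 = 130.1°, B = 168.4°; Δs = 27/2·(1 − cos(π·0.7726)) = 23.6981; s = 0.0000 + 23.6981 = 23.6981
segment 2 (101.8° to 270.2°, simple-harmonic, h = 27) is passed completely: s = 0.0000 + (27) = 27.0000
θ = 296.6° falls in segment 3 (270.2° to 360°, cycloidal, h = -27): β = 296.6 − 270.2 = 26.4°, B = 89.8°; Δs = -27·(0.2940 − sin(2π·0.2940)/(2π)) = -3.8035; s = 27.0000 − 3.8035 = 23.1965

θ=158.8°: 6.9399
θ=212.3°: 19.8611
θ=231.9°: 23.6981
θ=296.6°: 23.1965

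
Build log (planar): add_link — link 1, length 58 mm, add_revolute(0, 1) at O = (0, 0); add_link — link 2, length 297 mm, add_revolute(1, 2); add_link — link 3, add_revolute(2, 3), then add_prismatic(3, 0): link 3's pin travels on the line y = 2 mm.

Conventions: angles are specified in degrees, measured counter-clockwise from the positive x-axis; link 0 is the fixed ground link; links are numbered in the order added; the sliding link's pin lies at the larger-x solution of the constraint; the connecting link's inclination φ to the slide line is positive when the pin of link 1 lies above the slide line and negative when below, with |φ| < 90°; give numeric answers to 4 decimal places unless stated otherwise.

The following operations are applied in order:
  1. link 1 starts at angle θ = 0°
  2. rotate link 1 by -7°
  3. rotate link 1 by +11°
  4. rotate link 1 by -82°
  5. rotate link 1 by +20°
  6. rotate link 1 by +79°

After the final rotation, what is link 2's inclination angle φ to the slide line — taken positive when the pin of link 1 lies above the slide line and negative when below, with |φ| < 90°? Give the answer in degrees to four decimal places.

geometry: r = 58 mm, L = 297 mm, e = 2 mm; θ starts at 0°
rotate link 1 by -7°: θ ← 0° -7° = -7°
rotate link 1 by +11°: θ ← -7° +11° = 4°
rotate link 1 by -82°: θ ← 4° -82° = -78°
rotate link 1 by +20°: θ ← -78° +20° = -58°
rotate link 1 by +79°: θ ← -58° +79° = 21°
h = r sin θ − e = 20.785341 − 2 = 18.785341
sin φ = h / L = 18.785341 / 297 = 0.06325031
φ = arcsin(0.06325031) = 3.626396°

3.6264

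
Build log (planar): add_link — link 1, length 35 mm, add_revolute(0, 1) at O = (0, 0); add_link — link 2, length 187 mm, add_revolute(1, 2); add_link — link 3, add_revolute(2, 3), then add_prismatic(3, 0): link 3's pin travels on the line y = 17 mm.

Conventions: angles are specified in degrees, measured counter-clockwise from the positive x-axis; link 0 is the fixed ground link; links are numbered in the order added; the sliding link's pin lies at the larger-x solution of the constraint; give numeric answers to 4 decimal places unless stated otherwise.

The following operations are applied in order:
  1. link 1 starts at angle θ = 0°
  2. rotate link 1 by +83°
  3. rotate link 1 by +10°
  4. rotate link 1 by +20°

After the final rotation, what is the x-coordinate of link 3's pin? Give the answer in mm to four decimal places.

geometry: r = 35 mm, L = 187 mm, e = 17 mm; θ starts at 0°
rotate link 1 by +83°: θ ← 0° +83° = 83°
rotate link 1 by +10°: θ ← 83° +10° = 93°
rotate link 1 by +20°: θ ← 93° +20° = 113°
crank pin P = (r cos θ, r sin θ) = (-13.675589, 32.217670)
h = r sin θ − e = 32.217670 − 17 = 15.217670
x = r cos θ + √(L² − h²) = -13.675589 + 186.379780 = 172.704191

172.7042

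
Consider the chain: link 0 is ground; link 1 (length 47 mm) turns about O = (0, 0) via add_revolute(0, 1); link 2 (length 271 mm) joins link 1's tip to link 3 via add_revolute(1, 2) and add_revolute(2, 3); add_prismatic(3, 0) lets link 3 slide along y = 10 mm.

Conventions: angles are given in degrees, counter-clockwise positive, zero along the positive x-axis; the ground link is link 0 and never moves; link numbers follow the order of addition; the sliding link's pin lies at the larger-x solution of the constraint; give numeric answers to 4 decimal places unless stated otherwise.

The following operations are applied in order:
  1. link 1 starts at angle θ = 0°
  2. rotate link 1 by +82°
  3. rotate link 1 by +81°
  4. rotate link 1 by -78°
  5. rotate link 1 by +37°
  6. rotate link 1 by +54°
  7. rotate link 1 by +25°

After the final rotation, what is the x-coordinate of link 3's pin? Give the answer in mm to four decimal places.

geometry: r = 47 mm, L = 271 mm, e = 10 mm; θ starts at 0°
rotate link 1 by +82°: θ ← 0° +82° = 82°
rotate link 1 by +81°: θ ← 82° +81° = 163°
rotate link 1 by -78°: θ ← 163° -78° = 85°
rotate link 1 by +37°: θ ← 85° +37° = 122°
rotate link 1 by +54°: θ ← 122° +54° = 176°
rotate link 1 by +25°: θ ← 176° +25° = 201°
crank pin P = (r cos θ, r sin θ) = (-43.878280, -16.843294)
h = r sin θ − e = -16.843294 − 10 = -26.843294
x = r cos θ + √(L² − h²) = -43.878280 + 269.667272 = 225.788992

225.7890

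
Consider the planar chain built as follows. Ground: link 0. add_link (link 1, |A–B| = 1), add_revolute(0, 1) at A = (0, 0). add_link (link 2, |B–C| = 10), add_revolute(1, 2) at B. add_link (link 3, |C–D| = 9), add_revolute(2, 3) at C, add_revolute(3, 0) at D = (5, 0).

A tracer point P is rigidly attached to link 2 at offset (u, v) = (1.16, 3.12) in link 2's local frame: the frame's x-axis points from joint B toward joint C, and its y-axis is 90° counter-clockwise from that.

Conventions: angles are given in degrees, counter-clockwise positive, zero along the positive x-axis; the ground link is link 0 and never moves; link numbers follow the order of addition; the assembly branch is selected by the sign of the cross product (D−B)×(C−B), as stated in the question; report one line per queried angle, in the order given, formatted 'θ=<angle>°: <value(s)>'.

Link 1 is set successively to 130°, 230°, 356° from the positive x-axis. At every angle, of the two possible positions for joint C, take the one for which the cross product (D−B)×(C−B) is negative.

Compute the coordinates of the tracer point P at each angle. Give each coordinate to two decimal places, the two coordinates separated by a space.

A=(0,0), D=(5.00,0)
θ=130°: B = A + 1.00·(cos130°, sin130°) = (-0.6428, 0.7660)
θ=130°: |BD| = 5.6945
θ=130°: circle(B,10.00) ∩ circle(D,9.00): a=4.5155, h=8.9224
θ=130°:   candidates: C₊=(5.0320,8.9999) cross=50.809; C₋=(2.6314,-8.6827) cross=-50.809
θ=130°:   branch - wants cross < 0 → take C=(2.6314,-8.6827) (cross=-50.809)
θ=130°: ex = (C−B)/|BC| = (0.3274,-0.9449); ey = (0.9449,0.3274)
θ=130°: P = B + 1.16·ex + 3.12·ey = (2.6850,0.6915)
θ=230°: B = A + 1.00·(cos230°, sin230°) = (-0.6428, -0.7660)
θ=230°: |BD| = 5.6945
θ=230°: circle(B,10.00) ∩ circle(D,9.00): a=4.5155, h=8.9224
θ=230°:   candidates: C₊=(2.6314,8.6827) cross=50.809; C₋=(5.0320,-8.9999) cross=-50.809
θ=230°:   branch - wants cross < 0 → take C=(5.0320,-8.9999) (cross=-50.809)
θ=230°: ex = (C−B)/|BC| = (0.5675,-0.8234); ey = (0.8234,0.5675)
θ=230°: P = B + 1.16·ex + 3.12·ey = (2.5845,0.0493)
θ=356°: B = A + 1.00·(cos356°, sin356°) = (0.9976, -0.0698)
θ=356°: |BD| = 4.0030
θ=356°: circle(B,10.00) ∩ circle(D,9.00): a=4.3747, h=8.9923
θ=356°:   candidates: C₊=(5.2149,8.9974) cross=35.997; C₋=(5.5283,-8.9845) cross=-35.997
θ=356°:   branch - wants cross < 0 → take C=(5.5283,-8.9845) (cross=-35.997)
θ=356°: ex = (C−B)/|BC| = (0.4531,-0.8915); ey = (0.8915,0.4531)
θ=356°: P = B + 1.16·ex + 3.12·ey = (4.3045,0.3097)

θ=130°: 2.69 0.69
θ=230°: 2.58 0.05
θ=356°: 4.30 0.31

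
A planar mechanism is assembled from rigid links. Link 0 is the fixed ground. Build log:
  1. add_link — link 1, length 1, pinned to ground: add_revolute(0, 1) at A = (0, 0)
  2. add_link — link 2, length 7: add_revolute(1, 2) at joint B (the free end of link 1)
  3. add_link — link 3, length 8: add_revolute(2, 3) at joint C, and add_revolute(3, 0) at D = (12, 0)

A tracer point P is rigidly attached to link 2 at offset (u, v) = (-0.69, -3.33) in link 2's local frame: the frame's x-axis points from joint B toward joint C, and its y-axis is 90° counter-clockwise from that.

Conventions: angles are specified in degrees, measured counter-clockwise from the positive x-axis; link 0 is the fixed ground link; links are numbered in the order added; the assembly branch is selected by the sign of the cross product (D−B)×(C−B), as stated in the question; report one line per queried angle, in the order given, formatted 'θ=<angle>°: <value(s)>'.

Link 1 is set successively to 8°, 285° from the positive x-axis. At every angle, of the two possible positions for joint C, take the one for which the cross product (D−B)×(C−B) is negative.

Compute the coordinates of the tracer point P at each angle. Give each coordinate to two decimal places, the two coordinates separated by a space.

A=(0,0), D=(12.00,0)
θ=8°: B = A + 1.00·(cos8°, sin8°) = (0.9903, 0.1392)
θ=8°: |BD| = 11.0106
θ=8°: circle(B,7.00) ∩ circle(D,8.00): a=4.8241, h=5.0722
θ=8°:   candidates: C₊=(5.8781,5.1500) cross=55.848; C₋=(5.7499,-4.9936) cross=-55.848
θ=8°:   branch - wants cross < 0 → take C=(5.7499,-4.9936) (cross=-55.848)
θ=8°: ex = (C−B)/|BC| = (0.6799,-0.7333); ey = (0.7333,0.6799)
θ=8°: P = B + -0.69·ex + -3.33·ey = (-1.9206,-1.6191)
θ=285°: B = A + 1.00·(cos285°, sin285°) = (0.2588, -0.9659)
θ=285°: |BD| = 11.7808
θ=285°: circle(B,7.00) ∩ circle(D,8.00): a=5.2538, h=4.6258
θ=285°:   candidates: C₊=(5.1157,4.0750) cross=54.495; C₋=(5.8742,-5.1453) cross=-54.495
θ=285°:   branch - wants cross < 0 → take C=(5.8742,-5.1453) (cross=-54.495)
θ=285°: ex = (C−B)/|BC| = (0.8022,-0.5971); ey = (0.5971,0.8022)
θ=285°: P = B + -0.69·ex + -3.33·ey = (-2.2829,-3.2253)

θ=8°: -1.92 -1.62
θ=285°: -2.28 -3.23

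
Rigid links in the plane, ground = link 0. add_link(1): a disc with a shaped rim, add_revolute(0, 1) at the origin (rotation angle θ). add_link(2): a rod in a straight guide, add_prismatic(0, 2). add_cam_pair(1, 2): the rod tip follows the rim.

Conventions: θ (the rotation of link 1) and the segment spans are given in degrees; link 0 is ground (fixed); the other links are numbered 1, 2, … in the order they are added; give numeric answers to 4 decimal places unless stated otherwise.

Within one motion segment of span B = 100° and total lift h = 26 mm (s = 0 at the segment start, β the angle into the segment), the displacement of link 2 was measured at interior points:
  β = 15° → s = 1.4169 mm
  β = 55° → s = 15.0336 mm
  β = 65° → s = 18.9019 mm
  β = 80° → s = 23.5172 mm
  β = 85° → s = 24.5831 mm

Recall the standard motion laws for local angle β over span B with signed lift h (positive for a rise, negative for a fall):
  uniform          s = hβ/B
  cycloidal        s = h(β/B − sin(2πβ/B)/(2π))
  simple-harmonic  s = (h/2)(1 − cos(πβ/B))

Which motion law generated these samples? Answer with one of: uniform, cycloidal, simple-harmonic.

candidates at β/B = r: uniform s = h·r (linear in β); cycloidal s = h·(r − sin(2πr)/(2π)); simple-harmonic s = (h/2)(1 − cos(πr))
β=15°: printed 1.4169 | uniform 3.9000, cycloidal 0.5523, simple-harmonic 1.4169
β=55°: printed 15.0336 | uniform 14.3000, cycloidal 15.5787, simple-harmonic 15.0336
β=65°: printed 18.9019 | uniform 16.9000, cycloidal 20.2477, simple-harmonic 18.9019
β=80°: printed 23.5172 | uniform 20.8000, cycloidal 24.7355, simple-harmonic 23.5172
β=85°: printed 24.5831 | uniform 22.1000, cycloidal 25.4477, simple-harmonic 24.5831
only one law matches every sample → simple-harmonic

simple-harmonic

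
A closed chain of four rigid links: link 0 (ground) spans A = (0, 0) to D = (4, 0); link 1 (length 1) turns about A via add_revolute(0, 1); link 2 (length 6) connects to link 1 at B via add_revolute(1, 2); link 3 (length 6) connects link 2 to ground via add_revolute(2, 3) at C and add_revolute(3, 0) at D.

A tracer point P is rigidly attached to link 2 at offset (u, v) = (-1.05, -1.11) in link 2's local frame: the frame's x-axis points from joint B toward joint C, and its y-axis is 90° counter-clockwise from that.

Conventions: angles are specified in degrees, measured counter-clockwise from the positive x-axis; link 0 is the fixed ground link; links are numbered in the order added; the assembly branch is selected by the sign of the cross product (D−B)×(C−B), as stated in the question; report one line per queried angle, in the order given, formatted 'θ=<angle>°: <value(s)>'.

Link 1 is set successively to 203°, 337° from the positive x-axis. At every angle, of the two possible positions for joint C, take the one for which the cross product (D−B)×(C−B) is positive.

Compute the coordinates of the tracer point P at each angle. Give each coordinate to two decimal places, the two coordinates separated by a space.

A=(0,0), D=(4.00,0)
θ=203°: B = A + 1.00·(cos203°, sin203°) = (-0.9205, -0.3907)
θ=203°: |BD| = 4.9360
θ=203°: circle(B,6.00) ∩ circle(D,6.00): a=2.4680, h=5.4689
θ=203°:   candidates: C₊=(1.1068,5.2564) cross=26.995; C₋=(1.9727,-5.6471) cross=-26.995
θ=203°:   branch + wants cross > 0 → take C=(1.1068,5.2564) (cross=26.995)
θ=203°: ex = (C−B)/|BC| = (0.3379,0.9412); ey = (-0.9412,0.3379)
θ=203°: P = B + -1.05·ex + -1.11·ey = (-0.2306,-1.7540)
θ=337°: B = A + 1.00·(cos337°, sin337°) = (0.9205, -0.3907)
θ=337°: |BD| = 3.1042
θ=337°: circle(B,6.00) ∩ circle(D,6.00): a=1.5521, h=5.7958
θ=337°:   candidates: C₊=(1.7307,5.5543) cross=17.991; C₋=(3.1898,-5.9450) cross=-17.991
θ=337°:   branch + wants cross > 0 → take C=(1.7307,5.5543) (cross=17.991)
θ=337°: ex = (C−B)/|BC| = (0.1350,0.9908); ey = (-0.9908,0.1350)
θ=337°: P = B + -1.05·ex + -1.11·ey = (1.8785,-1.5810)

θ=203°: -0.23 -1.75
θ=337°: 1.88 -1.58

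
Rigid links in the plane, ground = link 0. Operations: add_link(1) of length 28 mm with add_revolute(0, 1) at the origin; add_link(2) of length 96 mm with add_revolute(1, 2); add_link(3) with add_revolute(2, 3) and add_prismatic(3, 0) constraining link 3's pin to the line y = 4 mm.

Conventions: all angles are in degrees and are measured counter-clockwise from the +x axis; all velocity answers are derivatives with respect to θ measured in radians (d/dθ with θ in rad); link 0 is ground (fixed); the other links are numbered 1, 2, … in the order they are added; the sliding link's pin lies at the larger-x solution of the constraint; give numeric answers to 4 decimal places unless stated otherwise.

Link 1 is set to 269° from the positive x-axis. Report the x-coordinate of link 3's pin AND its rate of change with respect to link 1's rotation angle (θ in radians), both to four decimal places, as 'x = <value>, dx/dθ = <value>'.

geometry: r = 28 mm, L = 96 mm, e = 4 mm
crank pin P = (r cos θ, r sin θ) = (-0.488667, -27.995735)
h = r sin θ − e = -27.995735 − 4 = -31.995735
x = r cos θ + √(L² − h²) = -0.488667 + 90.511176 = 90.022508
dx/dθ = −r sin θ − h·r cos θ/√(L² − h²) (θ in radians; h = -31.995735) = 27.822991

x = 90.0225, dx/dθ = 27.8230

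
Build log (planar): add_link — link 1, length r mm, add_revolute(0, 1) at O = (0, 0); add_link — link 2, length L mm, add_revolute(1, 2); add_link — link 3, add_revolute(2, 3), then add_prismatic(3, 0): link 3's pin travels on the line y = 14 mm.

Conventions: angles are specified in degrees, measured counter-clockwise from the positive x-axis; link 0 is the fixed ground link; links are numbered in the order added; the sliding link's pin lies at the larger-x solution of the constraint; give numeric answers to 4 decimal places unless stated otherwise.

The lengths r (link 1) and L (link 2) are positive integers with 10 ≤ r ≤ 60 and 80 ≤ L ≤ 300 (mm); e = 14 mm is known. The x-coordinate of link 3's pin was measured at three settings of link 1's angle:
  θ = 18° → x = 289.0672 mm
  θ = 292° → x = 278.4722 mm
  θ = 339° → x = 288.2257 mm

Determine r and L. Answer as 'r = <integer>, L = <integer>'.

constraint per measurement: (x − r cos θ)² + (r sin θ − e)² = L²
subtracting the θ₁ and θ₂ equations cancels the r² and L² terms:
r = (x₁² − x₂²) / (2[(x₁cos θ₁ + e sin θ₁) − (x₂cos θ₂ + e sin θ₂)]) = 16.0000 → r = 16
L² = (x₁ − r cos θ₁)² + (r sin θ₁ − e)² = 75075.9907 → L = 274.0000 → L = 274
check at θ₃=339°: x = 288.2257 (printed 288.2257) ✓

r = 16, L = 274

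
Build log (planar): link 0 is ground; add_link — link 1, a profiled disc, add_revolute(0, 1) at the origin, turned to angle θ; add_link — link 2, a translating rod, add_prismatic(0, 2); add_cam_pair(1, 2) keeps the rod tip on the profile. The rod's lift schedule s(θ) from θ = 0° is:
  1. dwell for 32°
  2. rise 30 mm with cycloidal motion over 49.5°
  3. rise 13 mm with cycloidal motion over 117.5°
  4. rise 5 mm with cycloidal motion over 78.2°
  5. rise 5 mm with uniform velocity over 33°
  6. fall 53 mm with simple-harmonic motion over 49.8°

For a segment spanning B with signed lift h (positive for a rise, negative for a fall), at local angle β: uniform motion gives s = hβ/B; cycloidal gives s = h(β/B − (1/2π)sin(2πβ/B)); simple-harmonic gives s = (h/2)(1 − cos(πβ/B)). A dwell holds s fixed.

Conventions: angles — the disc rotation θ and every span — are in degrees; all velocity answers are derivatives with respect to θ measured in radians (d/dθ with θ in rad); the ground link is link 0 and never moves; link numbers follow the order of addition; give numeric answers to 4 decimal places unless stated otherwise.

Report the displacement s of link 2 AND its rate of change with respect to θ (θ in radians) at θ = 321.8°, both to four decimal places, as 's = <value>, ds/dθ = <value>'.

seg 1 [0°–32°] dwell: s stays 0.0000
seg 2 [32°–81.5°] cycloidal, h=30: full span → s += 30 → s = 30.0000
seg 3 [81.5°–199°] cycloidal, h=13: full span → s += 13 → s = 43.0000
seg 4 [199°–277.2°] cycloidal, h=5: full span → s += 5 → s = 48.0000
seg 5 [277.2°–310.2°] uniform, h=5: full span → s += 5 → s = 53.0000
seg 6 [310.2°–360°] simple-harmonic, h=-53: θ=321.8° here. β=11.6, B=49.8. -53/2·(1 − cos(π·0.2329)) = -6.7843 → s = 46.2157
velocity in seg [310.2°–360°] (simple-harmonic), θ in radians: β = 11.6° = 0.2025 rad, B = 49.8° = 0.8692 rad; ds/dθ = (πh/(2B)) sin(πβ/B) = (π·(-53)/(2·0.8692)) sin(π·0.2329) = -64.001567 mm/rad

s = 46.2157, ds/dθ = -64.0016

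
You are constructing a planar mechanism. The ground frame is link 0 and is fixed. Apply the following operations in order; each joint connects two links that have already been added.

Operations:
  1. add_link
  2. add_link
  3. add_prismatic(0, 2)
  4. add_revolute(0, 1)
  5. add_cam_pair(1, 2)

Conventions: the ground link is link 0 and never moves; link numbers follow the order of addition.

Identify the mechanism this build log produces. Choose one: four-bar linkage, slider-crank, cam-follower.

links: 3 (incl. ground); joints: 1 revolute, 1 prismatic, 1 higher (cam) pair, forming one closed loop
3 links, revolute + prismatic + higher pair in one loop → cam-follower

cam-follower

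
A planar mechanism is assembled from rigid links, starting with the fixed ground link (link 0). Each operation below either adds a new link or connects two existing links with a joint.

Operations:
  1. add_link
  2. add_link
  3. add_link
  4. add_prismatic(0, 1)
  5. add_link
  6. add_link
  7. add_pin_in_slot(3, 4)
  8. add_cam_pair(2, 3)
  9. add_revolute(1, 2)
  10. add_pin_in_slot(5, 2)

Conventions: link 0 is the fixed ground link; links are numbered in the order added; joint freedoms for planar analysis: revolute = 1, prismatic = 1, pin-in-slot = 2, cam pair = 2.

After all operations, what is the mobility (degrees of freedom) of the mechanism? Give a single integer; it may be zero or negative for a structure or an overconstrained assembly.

(L,J1,J2)=(1,0,0); link0 fixed
link1: (2,0,0)
link2: (3,0,0)
link3: (4,0,0)
P 0-1 [J1]: (4,1,0)
link4: (5,1,0)
link5: (6,1,0)
PS 3-4 [J2]: (6,1,1)
C 2-3 [J2]: (6,1,2)
R 1-2 [J1]: (6,2,2)
PS 5-2 [J2]: (6,2,3)
Grübler: 3·5 − 2·2 − 3 = 8

M = 8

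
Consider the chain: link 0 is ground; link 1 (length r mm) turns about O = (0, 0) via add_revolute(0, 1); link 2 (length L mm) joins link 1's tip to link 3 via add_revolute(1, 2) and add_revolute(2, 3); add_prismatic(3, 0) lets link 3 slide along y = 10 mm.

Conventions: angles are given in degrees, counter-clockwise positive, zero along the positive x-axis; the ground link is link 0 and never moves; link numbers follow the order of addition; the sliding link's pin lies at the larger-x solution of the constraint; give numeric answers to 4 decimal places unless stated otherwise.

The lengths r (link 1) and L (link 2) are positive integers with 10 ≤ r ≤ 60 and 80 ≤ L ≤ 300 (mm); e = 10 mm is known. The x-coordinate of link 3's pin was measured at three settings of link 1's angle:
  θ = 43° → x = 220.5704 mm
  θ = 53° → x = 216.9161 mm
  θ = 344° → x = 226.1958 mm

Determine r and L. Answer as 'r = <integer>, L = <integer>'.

constraint per measurement: (x − r cos θ)² + (r sin θ − e)² = L²
subtracting the θ₁ and θ₂ equations cancels the r² and L² terms:
r = (x₁² − x₂²) / (2[(x₁cos θ₁ + e sin θ₁) − (x₂cos θ₂ + e sin θ₂)]) = 27.0004 → r = 27
L² = (x₁ − r cos θ₁)² + (r sin θ₁ − e)² = 40401.0134 → L = 201.0000 → L = 201
check at θ₃=344°: x = 226.1958 (printed 226.1958) ✓

r = 27, L = 201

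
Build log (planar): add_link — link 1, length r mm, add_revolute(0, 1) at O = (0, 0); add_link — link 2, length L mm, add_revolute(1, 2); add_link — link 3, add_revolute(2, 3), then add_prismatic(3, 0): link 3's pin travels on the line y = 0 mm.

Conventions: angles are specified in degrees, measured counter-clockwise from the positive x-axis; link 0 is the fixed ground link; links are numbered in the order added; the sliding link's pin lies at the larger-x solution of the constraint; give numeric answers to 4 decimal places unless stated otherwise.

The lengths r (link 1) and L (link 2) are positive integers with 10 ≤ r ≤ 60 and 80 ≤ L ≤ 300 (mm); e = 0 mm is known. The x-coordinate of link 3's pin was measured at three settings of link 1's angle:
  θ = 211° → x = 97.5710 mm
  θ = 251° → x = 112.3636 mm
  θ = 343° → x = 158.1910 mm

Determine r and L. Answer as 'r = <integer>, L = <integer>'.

constraint per measurement: (x − r cos θ)² + (r sin θ − e)² = L²
subtracting the θ₁ and θ₂ equations cancels the r² and L² terms:
r = (x₁² − x₂²) / (2[(x₁cos θ₁ + e sin θ₁) − (x₂cos θ₂ + e sin θ₂)]) = 33.0000 → r = 33
L² = (x₁ − r cos θ₁)² + (r sin θ₁ − e)² = 16128.9883 → L = 127.0000 → L = 127
check at θ₃=343°: x = 158.1910 (printed 158.1910) ✓

r = 33, L = 127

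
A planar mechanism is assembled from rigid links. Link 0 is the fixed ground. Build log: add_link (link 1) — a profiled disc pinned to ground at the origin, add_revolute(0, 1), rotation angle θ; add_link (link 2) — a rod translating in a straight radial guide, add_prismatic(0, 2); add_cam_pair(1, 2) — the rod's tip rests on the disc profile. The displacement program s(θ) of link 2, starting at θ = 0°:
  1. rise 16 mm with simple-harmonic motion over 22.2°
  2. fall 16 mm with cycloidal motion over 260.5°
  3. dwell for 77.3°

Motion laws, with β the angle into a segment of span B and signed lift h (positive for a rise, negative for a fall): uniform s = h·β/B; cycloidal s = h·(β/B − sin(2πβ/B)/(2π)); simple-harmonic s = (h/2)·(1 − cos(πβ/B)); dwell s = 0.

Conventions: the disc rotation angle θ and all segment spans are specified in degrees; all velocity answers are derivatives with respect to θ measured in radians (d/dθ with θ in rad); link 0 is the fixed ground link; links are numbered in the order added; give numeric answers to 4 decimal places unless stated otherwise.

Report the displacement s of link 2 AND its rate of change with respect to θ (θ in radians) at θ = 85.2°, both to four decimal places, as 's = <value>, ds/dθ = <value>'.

seg 1 [0°–22.2°] simple-harmonic, h=16: full span → s += 16 → s = 16.0000
seg 2 [22.2°–282.7°] cycloidal, h=-16: θ=85.2° here. β=63, B=260.5. -16·(0.2418 − sin(2π·0.2418)/(2π)) = -1.3263 → s = 14.6737
velocity in seg [22.2°–282.7°] (cycloidal), θ in radians: β = 63° = 1.0996 rad, B = 260.5° = 4.5466 rad; ds/dθ = (h/B)(1 − cos(2πβ/B)) = ((-16)/4.5466)(1 − cos(2π·0.2418)) = -3.338835 mm/rad

s = 14.6737, ds/dθ = -3.3388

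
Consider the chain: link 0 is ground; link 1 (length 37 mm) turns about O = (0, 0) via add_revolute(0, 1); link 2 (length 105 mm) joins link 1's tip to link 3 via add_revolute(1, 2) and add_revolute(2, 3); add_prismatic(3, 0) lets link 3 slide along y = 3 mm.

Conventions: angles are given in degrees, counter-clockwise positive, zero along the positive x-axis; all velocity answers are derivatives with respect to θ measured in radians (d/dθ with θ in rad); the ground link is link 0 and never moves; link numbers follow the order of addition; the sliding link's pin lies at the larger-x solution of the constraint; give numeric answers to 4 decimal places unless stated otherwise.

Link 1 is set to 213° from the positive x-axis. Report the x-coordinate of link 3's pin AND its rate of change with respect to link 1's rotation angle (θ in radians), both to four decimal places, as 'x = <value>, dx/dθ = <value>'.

geometry: r = 37 mm, L = 105 mm, e = 3 mm
crank pin P = (r cos θ, r sin θ) = (-31.030811, -20.151644)
h = r sin θ − e = -20.151644 − 3 = -23.151644
x = r cos θ + √(L² − h²) = -31.030811 + 102.415826 = 71.385015
dx/dθ = −r sin θ − h·r cos θ/√(L² − h²) (θ in radians; h = -23.151644) = 13.136964

x = 71.3850, dx/dθ = 13.1370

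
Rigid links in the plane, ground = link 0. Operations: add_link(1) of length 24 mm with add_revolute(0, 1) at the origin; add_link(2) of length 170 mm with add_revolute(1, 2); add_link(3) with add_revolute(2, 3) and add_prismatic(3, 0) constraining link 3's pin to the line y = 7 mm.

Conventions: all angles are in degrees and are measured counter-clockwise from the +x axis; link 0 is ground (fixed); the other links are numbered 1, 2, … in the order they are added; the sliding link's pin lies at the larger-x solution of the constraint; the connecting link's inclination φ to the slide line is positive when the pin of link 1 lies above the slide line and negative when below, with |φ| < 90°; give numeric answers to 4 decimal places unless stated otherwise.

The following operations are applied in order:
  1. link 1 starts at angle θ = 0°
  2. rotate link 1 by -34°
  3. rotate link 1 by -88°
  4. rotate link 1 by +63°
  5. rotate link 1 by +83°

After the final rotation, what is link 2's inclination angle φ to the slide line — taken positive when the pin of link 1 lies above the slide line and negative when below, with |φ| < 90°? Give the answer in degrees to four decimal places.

geometry: r = 24 mm, L = 170 mm, e = 7 mm; θ starts at 0°
rotate link 1 by -34°: θ ← 0° -34° = -34°
rotate link 1 by -88°: θ ← -34° -88° = -122°
rotate link 1 by +63°: θ ← -122° +63° = -59°
rotate link 1 by +83°: θ ← -59° +83° = 24°
h = r sin θ − e = 9.761679 − 7 = 2.761679
sin φ = h / L = 2.761679 / 170 = 0.01624517
φ = arcsin(0.01624517) = 0.930821°

0.9308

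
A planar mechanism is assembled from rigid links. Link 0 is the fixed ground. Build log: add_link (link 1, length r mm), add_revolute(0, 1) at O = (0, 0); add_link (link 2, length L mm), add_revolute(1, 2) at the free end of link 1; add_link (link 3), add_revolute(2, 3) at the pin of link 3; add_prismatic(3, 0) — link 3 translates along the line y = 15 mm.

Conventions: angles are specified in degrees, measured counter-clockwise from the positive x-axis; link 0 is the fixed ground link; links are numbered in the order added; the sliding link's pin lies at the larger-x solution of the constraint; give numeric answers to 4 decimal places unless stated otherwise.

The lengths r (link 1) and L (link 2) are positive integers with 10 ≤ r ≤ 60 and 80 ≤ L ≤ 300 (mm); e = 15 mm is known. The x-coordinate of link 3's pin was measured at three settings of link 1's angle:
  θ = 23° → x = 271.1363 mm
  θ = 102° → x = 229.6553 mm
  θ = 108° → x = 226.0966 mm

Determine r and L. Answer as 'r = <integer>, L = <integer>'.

constraint per measurement: (x − r cos θ)² + (r sin θ − e)² = L²
subtracting the θ₁ and θ₂ equations cancels the r² and L² terms:
r = (x₁² − x₂²) / (2[(x₁cos θ₁ + e sin θ₁) − (x₂cos θ₂ + e sin θ₂)]) = 35.9999 → r = 36
L² = (x₁ − r cos θ₁)² + (r sin θ₁ − e)² = 56643.9794 → L = 238.0000 → L = 238
check at θ₃=108°: x = 226.0966 (printed 226.0966) ✓

r = 36, L = 238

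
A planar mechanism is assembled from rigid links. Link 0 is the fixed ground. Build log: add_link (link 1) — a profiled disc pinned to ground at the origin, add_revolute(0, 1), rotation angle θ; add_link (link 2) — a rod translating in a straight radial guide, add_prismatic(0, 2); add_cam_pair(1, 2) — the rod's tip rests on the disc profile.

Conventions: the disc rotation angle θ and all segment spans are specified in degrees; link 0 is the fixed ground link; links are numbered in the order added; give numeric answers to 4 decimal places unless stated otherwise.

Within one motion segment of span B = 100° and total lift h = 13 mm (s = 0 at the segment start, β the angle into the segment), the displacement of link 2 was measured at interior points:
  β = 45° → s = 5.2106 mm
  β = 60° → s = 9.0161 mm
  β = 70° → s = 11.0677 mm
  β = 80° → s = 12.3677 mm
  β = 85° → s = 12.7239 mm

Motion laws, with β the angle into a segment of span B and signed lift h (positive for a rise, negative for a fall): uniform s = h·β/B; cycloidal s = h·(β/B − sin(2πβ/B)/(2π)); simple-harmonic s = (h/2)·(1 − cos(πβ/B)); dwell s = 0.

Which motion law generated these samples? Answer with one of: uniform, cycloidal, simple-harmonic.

candidates at β/B = r: uniform s = h·r (linear in β); cycloidal s = h·(r − sin(2πr)/(2π)); simple-harmonic s = (h/2)(1 − cos(πr))
β=45°: printed 5.2106 | uniform 5.8500, cycloidal 5.2106, simple-harmonic 5.4832
β=60°: printed 9.0161 | uniform 7.8000, cycloidal 9.0161, simple-harmonic 8.5086
β=70°: printed 11.0677 | uniform 9.1000, cycloidal 11.0677, simple-harmonic 10.3206
β=80°: printed 12.3677 | uniform 10.4000, cycloidal 12.3677, simple-harmonic 11.7586
β=85°: printed 12.7239 | uniform 11.0500, cycloidal 12.7239, simple-harmonic 12.2915
only one law matches every sample → cycloidal

cycloidal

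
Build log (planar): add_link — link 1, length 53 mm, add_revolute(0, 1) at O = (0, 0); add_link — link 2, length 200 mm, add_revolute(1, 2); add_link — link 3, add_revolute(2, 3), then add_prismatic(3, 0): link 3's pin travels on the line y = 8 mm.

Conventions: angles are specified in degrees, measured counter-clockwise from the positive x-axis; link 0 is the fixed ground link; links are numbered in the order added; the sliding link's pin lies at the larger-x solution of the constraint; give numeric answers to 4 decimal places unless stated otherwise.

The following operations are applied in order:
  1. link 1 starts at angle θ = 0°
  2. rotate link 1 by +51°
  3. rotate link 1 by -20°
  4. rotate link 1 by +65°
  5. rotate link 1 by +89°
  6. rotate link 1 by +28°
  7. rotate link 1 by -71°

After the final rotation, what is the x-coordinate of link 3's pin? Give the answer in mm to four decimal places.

geometry: r = 53 mm, L = 200 mm, e = 8 mm; θ starts at 0°
rotate link 1 by +51°: θ ← 0° +51° = 51°
rotate link 1 by -20°: θ ← 51° -20° = 31°
rotate link 1 by +65°: θ ← 31° +65° = 96°
rotate link 1 by +89°: θ ← 96° +89° = 185°
rotate link 1 by +28°: θ ← 185° +28° = 213°
rotate link 1 by -71°: θ ← 213° -71° = 142°
crank pin P = (r cos θ, r sin θ) = (-41.764570, 32.630058)
h = r sin θ − e = 32.630058 − 8 = 24.630058
x = r cos θ + √(L² − h²) = -41.764570 + 198.477606 = 156.713036

156.7130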